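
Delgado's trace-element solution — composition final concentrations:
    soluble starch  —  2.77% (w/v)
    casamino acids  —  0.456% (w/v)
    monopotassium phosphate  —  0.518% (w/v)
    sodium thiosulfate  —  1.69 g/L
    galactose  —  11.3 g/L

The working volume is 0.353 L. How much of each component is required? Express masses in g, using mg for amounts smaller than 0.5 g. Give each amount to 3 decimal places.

soluble starch 9.778 g; casamino acids 1.610 g; monopotassium phosphate 1.829 g; sodium thiosulfate 0.597 g; galactose 3.989 g

Working volume: 0.353 L.
soluble starch: 2.77 g per 100 mL × 353 mL ÷ 100 = 9.778 g
casamino acids: 0.456 g per 100 mL × 353 mL ÷ 100 = 1.610 g
monopotassium phosphate: 0.518 g per 100 mL × 353 mL ÷ 100 = 1.829 g
sodium thiosulfate: 1.69 g/L × 0.353 L = 0.597 g
galactose: 11.3 g/L × 0.353 L = 3.989 g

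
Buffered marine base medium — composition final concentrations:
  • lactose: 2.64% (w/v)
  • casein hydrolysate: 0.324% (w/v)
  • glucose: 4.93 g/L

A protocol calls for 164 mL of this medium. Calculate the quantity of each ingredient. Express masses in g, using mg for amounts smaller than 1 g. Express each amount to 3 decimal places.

Scale factor relative to 1 L: 0.164.
lactose: 2.64% w/v = 26.4 g/L → 26.4 × 0.164 L = 4.330 g
casein hydrolysate: 0.324% w/v = 3.24 g/L → 3.24 × 0.164 L = 0.53136 g = 531.360 mg
glucose: 4.93 g/L × 0.164 L = 0.80852 g = 808.520 mg

lactose 4.330 g; casein hydrolysate 531.360 mg; glucose 808.520 mg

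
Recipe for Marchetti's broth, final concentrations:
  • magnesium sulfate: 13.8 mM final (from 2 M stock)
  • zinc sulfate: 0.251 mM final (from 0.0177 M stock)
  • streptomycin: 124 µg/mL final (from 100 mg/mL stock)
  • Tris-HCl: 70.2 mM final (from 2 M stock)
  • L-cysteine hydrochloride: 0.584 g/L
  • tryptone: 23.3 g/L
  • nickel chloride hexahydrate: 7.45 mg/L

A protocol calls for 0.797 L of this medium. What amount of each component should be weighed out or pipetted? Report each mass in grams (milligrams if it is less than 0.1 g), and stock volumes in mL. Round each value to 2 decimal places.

magnesium sulfate 5.50 mL; zinc sulfate 11.30 mL; streptomycin 0.99 mL; Tris-HCl 27.97 mL; L-cysteine hydrochloride 0.47 g; tryptone 18.57 g; nickel chloride hexahydrate 5.94 mg

Working volume: 0.797 L.
magnesium sulfate: V = C2·V2/C1 = 13.8 mM × 797 mL ÷ 2000 mM = 5.50 mL
zinc sulfate: V = C2·V2/C1 = 0.251 mM × 797 mL ÷ 17.7 mM = 11.30 mL
streptomycin: C1V1 = C2V2 → 124 µg/mL × 797 mL ÷ 100000 µg/mL = 0.99 mL
Tris-HCl: dilute stock: 70.2 mM × 797 mL ÷ 2000 mM = 27.97 mL
L-cysteine hydrochloride: 0.584 g/L × 0.797 L = 0.47 g
tryptone: 23.3 g/L × 0.797 L = 18.57 g
nickel chloride hexahydrate: 7.45 mg/L × 0.797 L = 5.94 mg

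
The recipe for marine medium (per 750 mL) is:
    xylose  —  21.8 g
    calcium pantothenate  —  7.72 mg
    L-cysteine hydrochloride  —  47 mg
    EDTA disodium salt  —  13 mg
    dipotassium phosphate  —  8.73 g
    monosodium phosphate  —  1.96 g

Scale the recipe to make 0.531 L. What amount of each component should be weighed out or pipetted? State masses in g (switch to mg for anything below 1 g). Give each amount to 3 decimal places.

Ratio of target to recipe volume: 531 / 750 = 0.708.
xylose: 21.8 g × (531 mL / 750 mL) = 15.434 g
calcium pantothenate: 7.72 mg × (531 mL / 750 mL) = 5.466 mg
L-cysteine hydrochloride: 47 mg × (531 mL / 750 mL) = 33.276 mg
EDTA disodium salt: 13 mg × (531 mL / 750 mL) = 9.204 mg
dipotassium phosphate: 8.73 g × (531 mL / 750 mL) = 6.181 g
monosodium phosphate: 1.96 g × (531 mL / 750 mL) = 1.388 g

xylose 15.434 g; calcium pantothenate 5.466 mg; L-cysteine hydrochloride 33.276 mg; EDTA disodium salt 9.204 mg; dipotassium phosphate 6.181 g; monosodium phosphate 1.388 g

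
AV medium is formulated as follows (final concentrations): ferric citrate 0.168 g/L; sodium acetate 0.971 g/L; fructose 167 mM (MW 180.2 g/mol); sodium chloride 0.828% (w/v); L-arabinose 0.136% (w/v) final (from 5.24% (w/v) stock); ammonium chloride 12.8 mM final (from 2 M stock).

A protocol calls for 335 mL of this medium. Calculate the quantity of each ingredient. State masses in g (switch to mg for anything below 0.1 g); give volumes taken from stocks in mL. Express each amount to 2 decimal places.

ferric citrate 56.28 mg; sodium acetate 0.33 g; fructose 10.08 g; sodium chloride 2.77 g; L-arabinose 8.69 mL; ammonium chloride 2.14 mL

Target volume = 335 mL = 0.335 L.
ferric citrate: 0.168 g/L × 0.335 L = 0.05628 g = 56.28 mg
sodium acetate: 0.971 g/L × 0.335 L = 0.33 g
fructose: 167 mmol/L × 180.2 g/mol × 0.335 L ÷ 1000 = 10.08 g
sodium chloride: 0.828% w/v = 8.28 g/L → 8.28 × 0.335 L = 2.77 g
L-arabinose: V = C2·V2/C1 = 0.136% ÷ 5.24% × 335 mL = 8.69 mL
ammonium chloride: V = C2·V2/C1 = 12.8 mM × 335 mL ÷ 2000 mM = 2.14 mL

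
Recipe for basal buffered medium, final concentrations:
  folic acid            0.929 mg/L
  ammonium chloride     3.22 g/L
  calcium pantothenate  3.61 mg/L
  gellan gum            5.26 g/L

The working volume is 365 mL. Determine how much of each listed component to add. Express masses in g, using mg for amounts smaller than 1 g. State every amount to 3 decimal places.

folic acid 0.339 mg; ammonium chloride 1.175 g; calcium pantothenate 1.318 mg; gellan gum 1.920 g

Target volume = 365 mL = 0.365 L.
folic acid: 0.929 mg/L × 0.365 L = 0.339 mg
ammonium chloride: 3.22 g/L × 0.365 L = 1.175 g
calcium pantothenate: 3.61 mg/L × 0.365 L = 1.318 mg
gellan gum: 5.26 g/L × 0.365 L = 1.920 g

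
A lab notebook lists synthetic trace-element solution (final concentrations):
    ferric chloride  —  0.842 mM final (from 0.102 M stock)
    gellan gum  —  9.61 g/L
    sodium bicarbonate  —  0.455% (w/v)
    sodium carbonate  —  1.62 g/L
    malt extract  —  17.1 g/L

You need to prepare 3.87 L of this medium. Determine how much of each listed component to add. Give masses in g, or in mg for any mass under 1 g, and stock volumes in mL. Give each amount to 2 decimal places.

Working volume: 3.87 L.
ferric chloride: C1V1 = C2V2 → 0.842 mM × 3870 mL ÷ 102 mM = 31.95 mL
gellan gum: 9.61 g/L × 3.87 L = 37.19 g
sodium bicarbonate: 0.455% w/v = 4.55 g/L → 4.55 × 3.87 L = 17.61 g
sodium carbonate: 1.62 g/L × 3.87 L = 6.27 g
malt extract: 17.1 g/L × 3.87 L = 66.18 g

ferric chloride 31.95 mL; gellan gum 37.19 g; sodium bicarbonate 17.61 g; sodium carbonate 6.27 g; malt extract 66.18 g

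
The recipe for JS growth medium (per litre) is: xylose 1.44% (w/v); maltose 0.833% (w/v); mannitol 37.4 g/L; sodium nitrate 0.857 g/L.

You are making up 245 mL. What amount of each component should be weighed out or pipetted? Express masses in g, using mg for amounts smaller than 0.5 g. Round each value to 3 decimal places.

Target volume = 245 mL = 0.245 L.
xylose: 1.44% w/v = 14.4 g/L → 14.4 × 0.245 L = 3.528 g
maltose: 0.833 g per 100 mL × 245 mL ÷ 100 = 2.041 g
mannitol: 37.4 g/L × 0.245 L = 9.163 g
sodium nitrate: 0.857 g/L × 0.245 L = 0.209965 g = 209.965 mg

xylose 3.528 g; maltose 2.041 g; mannitol 9.163 g; sodium nitrate 209.965 mg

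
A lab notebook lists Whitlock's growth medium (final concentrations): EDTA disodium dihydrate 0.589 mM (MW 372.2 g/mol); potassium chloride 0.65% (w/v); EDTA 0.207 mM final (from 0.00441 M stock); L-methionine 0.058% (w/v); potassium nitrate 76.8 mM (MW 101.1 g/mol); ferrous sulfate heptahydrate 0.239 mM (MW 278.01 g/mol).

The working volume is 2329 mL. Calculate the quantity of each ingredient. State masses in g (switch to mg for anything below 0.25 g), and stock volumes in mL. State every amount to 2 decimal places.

EDTA disodium dihydrate 0.51 g; potassium chloride 15.14 g; EDTA 109.32 mL; L-methionine 1.35 g; potassium nitrate 18.08 g; ferrous sulfate heptahydrate 154.75 mg

Working volume: 2329 mL = 2.329 L.
EDTA disodium dihydrate: 0.589 mmol/L × 372.2 g/mol × 2.329 L ÷ 1000 = 0.51 g
potassium chloride: 0.65% w/v = 6.5 g/L → 6.5 × 2.329 L = 15.14 g
EDTA: dilute stock: 0.207 mM × 2329 mL ÷ 4.41 mM = 109.32 mL
L-methionine: 0.058 g per 100 mL × 2329 mL ÷ 100 = 1.35 g
potassium nitrate: 76.8 mmol/L × 101.1 g/mol × 2.329 L ÷ 1000 = 18.08 g
ferrous sulfate heptahydrate: 0.239 mmol/L × 278.01 mg/mmol × 2.329 L = 154.75 mg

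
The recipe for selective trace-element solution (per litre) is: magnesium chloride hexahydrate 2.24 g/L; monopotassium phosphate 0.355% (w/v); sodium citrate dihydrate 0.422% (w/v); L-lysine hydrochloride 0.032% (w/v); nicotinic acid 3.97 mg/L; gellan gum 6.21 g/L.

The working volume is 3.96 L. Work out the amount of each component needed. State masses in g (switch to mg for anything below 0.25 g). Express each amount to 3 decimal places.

Working volume: 3.96 L.
magnesium chloride hexahydrate: 2.24 g/L × 3.96 L = 8.870 g
monopotassium phosphate: 0.355 g per 100 mL × 3960 mL ÷ 100 = 14.058 g
sodium citrate dihydrate: 0.422 g per 100 mL × 3960 mL ÷ 100 = 16.711 g
L-lysine hydrochloride: 0.032% w/v = 0.32 g/L → 0.32 × 3.96 L = 1.267 g
nicotinic acid: 3.97 mg/L × 3.96 L = 15.721 mg
gellan gum: 6.21 g/L × 3.96 L = 24.592 g

magnesium chloride hexahydrate 8.870 g; monopotassium phosphate 14.058 g; sodium citrate dihydrate 16.711 g; L-lysine hydrochloride 1.267 g; nicotinic acid 15.721 mg; gellan gum 24.592 g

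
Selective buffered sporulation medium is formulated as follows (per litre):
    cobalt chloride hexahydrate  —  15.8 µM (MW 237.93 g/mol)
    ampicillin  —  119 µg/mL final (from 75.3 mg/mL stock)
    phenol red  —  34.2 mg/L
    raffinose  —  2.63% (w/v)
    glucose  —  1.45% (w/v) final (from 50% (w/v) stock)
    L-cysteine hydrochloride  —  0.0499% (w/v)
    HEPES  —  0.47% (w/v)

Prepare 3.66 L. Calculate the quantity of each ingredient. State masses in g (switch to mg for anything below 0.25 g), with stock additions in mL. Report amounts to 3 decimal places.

Working volume: 3.66 L.
cobalt chloride hexahydrate: 15.8 µmol/L × 237.93 g/mol × 3.66 L ÷ 1000 = 13.759 mg
ampicillin: V = C2·V2/C1 = 119 µg/mL × 3660 mL ÷ 75300 µg/mL = 5.784 mL
phenol red: 34.2 mg/L × 3.66 L = 125.172 mg
raffinose: 2.63 g per 100 mL × 3660 mL ÷ 100 = 96.258 g
glucose: dilute stock: 1.45% ÷ 50% × 3660 mL = 106.140 mL
L-cysteine hydrochloride: 0.0499 g per 100 mL × 3660 mL ÷ 100 = 1.826 g
HEPES: 0.47 g per 100 mL × 3660 mL ÷ 100 = 17.202 g

cobalt chloride hexahydrate 13.759 mg; ampicillin 5.784 mL; phenol red 125.172 mg; raffinose 96.258 g; glucose 106.140 mL; L-cysteine hydrochloride 1.826 g; HEPES 17.202 g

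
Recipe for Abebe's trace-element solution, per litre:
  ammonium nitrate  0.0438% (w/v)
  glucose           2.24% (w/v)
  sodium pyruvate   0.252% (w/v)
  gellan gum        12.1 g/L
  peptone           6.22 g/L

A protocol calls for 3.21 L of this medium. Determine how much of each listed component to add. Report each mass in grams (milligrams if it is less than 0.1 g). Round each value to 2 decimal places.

ammonium nitrate 1.41 g; glucose 71.90 g; sodium pyruvate 8.09 g; gellan gum 38.84 g; peptone 19.97 g

Working volume: 3.21 L.
ammonium nitrate: 0.0438 g per 100 mL × 3210 mL ÷ 100 = 1.41 g
glucose: 2.24% w/v = 22.4 g/L → 22.4 × 3.21 L = 71.90 g
sodium pyruvate: 0.252 g per 100 mL × 3210 mL ÷ 100 = 8.09 g
gellan gum: 12.1 g/L × 3.21 L = 38.84 g
peptone: 6.22 g/L × 3.21 L = 19.97 g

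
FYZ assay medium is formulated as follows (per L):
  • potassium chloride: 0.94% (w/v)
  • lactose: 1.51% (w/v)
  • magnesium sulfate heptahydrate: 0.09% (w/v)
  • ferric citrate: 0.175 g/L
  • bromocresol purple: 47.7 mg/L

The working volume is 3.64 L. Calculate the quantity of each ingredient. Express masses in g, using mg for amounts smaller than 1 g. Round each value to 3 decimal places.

potassium chloride 34.216 g; lactose 54.964 g; magnesium sulfate heptahydrate 3.276 g; ferric citrate 637.000 mg; bromocresol purple 173.628 mg

Scale factor relative to 1 L: 3.64.
potassium chloride: 0.94% w/v = 9.4 g/L → 9.4 × 3.64 L = 34.216 g
lactose: 1.51 g per 100 mL × 3640 mL ÷ 100 = 54.964 g
magnesium sulfate heptahydrate: 0.09% w/v = 0.9 g/L → 0.9 × 3.64 L = 3.276 g
ferric citrate: 0.175 g/L × 3.64 L = 0.637 g = 637.000 mg
bromocresol purple: 47.7 mg/L × 3.64 L = 173.628 mg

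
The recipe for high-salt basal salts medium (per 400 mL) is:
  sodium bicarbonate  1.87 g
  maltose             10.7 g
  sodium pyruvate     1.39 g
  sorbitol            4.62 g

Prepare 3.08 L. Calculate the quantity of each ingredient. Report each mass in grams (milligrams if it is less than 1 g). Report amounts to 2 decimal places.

sodium bicarbonate 14.40 g; maltose 82.39 g; sodium pyruvate 10.70 g; sorbitol 35.57 g

Ratio of target to recipe volume: 3080 / 400 = 7.7.
sodium bicarbonate: 1.87 g × (3080 mL / 400 mL) = 14.40 g
maltose: 10.7 g × (3080 mL / 400 mL) = 82.39 g
sodium pyruvate: 1.39 g × (3080 mL / 400 mL) = 10.70 g
sorbitol: 4.62 g × (3080 mL / 400 mL) = 35.57 g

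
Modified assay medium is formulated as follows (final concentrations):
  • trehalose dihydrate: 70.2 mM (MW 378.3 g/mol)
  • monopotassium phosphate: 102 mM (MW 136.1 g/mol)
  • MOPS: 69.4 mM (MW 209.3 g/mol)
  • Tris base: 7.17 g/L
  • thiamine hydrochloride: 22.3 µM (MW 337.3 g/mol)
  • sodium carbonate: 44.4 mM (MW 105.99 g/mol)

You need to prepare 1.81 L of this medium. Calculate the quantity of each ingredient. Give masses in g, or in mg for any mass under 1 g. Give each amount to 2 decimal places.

trehalose dihydrate 48.07 g; monopotassium phosphate 25.13 g; MOPS 26.29 g; Tris base 12.98 g; thiamine hydrochloride 13.61 mg; sodium carbonate 8.52 g

Scale factor relative to 1 L: 1.81.
trehalose dihydrate: 70.2 mmol/L × 378.3 g/mol × 1.81 L ÷ 1000 = 48.07 g
monopotassium phosphate: 102 mmol/L × 136.1 g/mol × 1.81 L ÷ 1000 = 25.13 g
MOPS: 69.4 mmol/L × 209.3 g/mol × 1.81 L ÷ 1000 = 26.29 g
Tris base: 7.17 g/L × 1.81 L = 12.98 g
thiamine hydrochloride: 22.3 µmol/L × 337.3 g/mol × 1.81 L ÷ 1000 = 13.61 mg
sodium carbonate: 44.4 mmol/L × 105.99 g/mol × 1.81 L ÷ 1000 = 8.52 g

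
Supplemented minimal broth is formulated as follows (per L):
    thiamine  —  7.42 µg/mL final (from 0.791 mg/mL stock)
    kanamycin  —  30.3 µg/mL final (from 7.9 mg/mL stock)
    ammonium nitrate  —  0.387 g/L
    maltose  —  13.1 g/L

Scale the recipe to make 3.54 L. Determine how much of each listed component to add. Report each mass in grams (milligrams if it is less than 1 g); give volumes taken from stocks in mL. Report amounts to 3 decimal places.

thiamine 33.207 mL; kanamycin 13.577 mL; ammonium nitrate 1.370 g; maltose 46.374 g

Scale factor relative to 1 L: 3.54.
thiamine: V = C2·V2/C1 = 7.42 µg/mL × 3540 mL ÷ 791 µg/mL = 33.207 mL
kanamycin: V = C2·V2/C1 = 30.3 µg/mL × 3540 mL ÷ 7900 µg/mL = 13.577 mL
ammonium nitrate: 0.387 g/L × 3.54 L = 1.370 g
maltose: 13.1 g/L × 3.54 L = 46.374 g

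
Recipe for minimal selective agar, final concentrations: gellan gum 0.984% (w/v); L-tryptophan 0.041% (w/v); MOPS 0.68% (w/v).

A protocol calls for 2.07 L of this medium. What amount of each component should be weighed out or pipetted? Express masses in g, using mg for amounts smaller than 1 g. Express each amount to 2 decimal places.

gellan gum 20.37 g; L-tryptophan 848.70 mg; MOPS 14.08 g

Scale factor relative to 1 L: 2.07.
gellan gum: 0.984% w/v = 9.84 g/L → 9.84 × 2.07 L = 20.37 g
L-tryptophan: 0.041% w/v = 0.41 g/L → 0.41 × 2.07 L = 0.8487 g = 848.70 mg
MOPS: 0.68% w/v = 6.8 g/L → 6.8 × 2.07 L = 14.08 g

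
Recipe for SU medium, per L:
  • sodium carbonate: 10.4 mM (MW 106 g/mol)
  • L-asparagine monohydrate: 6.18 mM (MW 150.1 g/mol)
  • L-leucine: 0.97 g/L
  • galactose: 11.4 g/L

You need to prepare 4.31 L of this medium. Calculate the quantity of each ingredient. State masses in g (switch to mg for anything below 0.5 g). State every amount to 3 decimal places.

sodium carbonate 4.751 g; L-asparagine monohydrate 3.998 g; L-leucine 4.181 g; galactose 49.134 g

Scale factor relative to 1 L: 4.31.
sodium carbonate: 10.4 mmol/L × 106 g/mol × 4.31 L ÷ 1000 = 4.751 g
L-asparagine monohydrate: 6.18 mmol/L × 150.1 g/mol × 4.31 L ÷ 1000 = 3.998 g
L-leucine: 0.97 g/L × 4.31 L = 4.181 g
galactose: 11.4 g/L × 4.31 L = 49.134 g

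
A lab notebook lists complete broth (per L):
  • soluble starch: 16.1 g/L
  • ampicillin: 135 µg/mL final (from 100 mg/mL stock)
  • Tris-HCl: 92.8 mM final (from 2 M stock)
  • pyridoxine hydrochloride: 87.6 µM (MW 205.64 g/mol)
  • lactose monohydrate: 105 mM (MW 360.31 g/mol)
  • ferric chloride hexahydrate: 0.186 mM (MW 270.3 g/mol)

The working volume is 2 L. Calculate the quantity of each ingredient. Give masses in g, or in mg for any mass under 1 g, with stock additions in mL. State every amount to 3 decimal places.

soluble starch 32.200 g; ampicillin 2.700 mL; Tris-HCl 92.800 mL; pyridoxine hydrochloride 36.028 mg; lactose monohydrate 75.665 g; ferric chloride hexahydrate 100.552 mg

Working volume: 2 L.
soluble starch: 16.1 g/L × 2 L = 32.200 g
ampicillin: dilute stock: 135 µg/mL × 2000 mL ÷ 100000 µg/mL = 2.700 mL
Tris-HCl: V = C2·V2/C1 = 92.8 mM × 2000 mL ÷ 2000 mM = 92.800 mL
pyridoxine hydrochloride: 87.6 µmol/L × 205.64 g/mol × 2 L ÷ 1000 = 36.028 mg
lactose monohydrate: 105 mmol/L × 360.31 g/mol × 2 L ÷ 1000 = 75.665 g
ferric chloride hexahydrate: 0.186 mmol/L × 270.3 mg/mmol × 2 L = 100.552 mg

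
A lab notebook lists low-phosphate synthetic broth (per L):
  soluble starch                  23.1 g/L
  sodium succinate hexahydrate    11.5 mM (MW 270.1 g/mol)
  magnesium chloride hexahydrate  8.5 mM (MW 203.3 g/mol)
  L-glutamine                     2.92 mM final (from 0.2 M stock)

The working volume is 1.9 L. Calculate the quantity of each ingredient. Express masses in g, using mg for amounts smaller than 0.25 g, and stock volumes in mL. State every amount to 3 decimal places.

Working volume: 1.9 L.
soluble starch: 23.1 g/L × 1.9 L = 43.890 g
sodium succinate hexahydrate: 11.5 mmol/L × 270.1 g/mol × 1.9 L ÷ 1000 = 5.902 g
magnesium chloride hexahydrate: 8.5 mmol/L × 203.3 g/mol × 1.9 L ÷ 1000 = 3.283 g
L-glutamine: C1V1 = C2V2 → 2.92 mM × 1900 mL ÷ 200 mM = 27.740 mL

soluble starch 43.890 g; sodium succinate hexahydrate 5.902 g; magnesium chloride hexahydrate 3.283 g; L-glutamine 27.740 mL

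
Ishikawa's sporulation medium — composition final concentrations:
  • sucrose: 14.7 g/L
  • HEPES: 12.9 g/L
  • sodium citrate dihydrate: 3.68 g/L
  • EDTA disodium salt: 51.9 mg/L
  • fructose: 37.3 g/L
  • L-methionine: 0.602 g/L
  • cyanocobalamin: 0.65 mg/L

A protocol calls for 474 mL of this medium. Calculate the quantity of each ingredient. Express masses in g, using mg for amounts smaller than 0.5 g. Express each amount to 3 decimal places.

Target volume = 474 mL = 0.474 L.
sucrose: 14.7 g/L × 0.474 L = 6.968 g
HEPES: 12.9 g/L × 0.474 L = 6.115 g
sodium citrate dihydrate: 3.68 g/L × 0.474 L = 1.744 g
EDTA disodium salt: 51.9 mg/L × 0.474 L = 24.601 mg
fructose: 37.3 g/L × 0.474 L = 17.680 g
L-methionine: 0.602 g/L × 0.474 L = 0.285348 g = 285.348 mg
cyanocobalamin: 0.65 mg/L × 0.474 L = 0.308 mg

sucrose 6.968 g; HEPES 6.115 g; sodium citrate dihydrate 1.744 g; EDTA disodium salt 24.601 mg; fructose 17.680 g; L-methionine 285.348 mg; cyanocobalamin 0.308 mg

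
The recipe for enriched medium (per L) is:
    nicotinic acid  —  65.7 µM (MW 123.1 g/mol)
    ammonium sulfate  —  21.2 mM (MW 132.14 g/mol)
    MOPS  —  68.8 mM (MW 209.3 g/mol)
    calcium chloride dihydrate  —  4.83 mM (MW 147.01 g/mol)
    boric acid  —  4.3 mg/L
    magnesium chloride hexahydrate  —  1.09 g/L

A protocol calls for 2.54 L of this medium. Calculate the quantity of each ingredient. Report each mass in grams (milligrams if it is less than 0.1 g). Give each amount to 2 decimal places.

nicotinic acid 20.54 mg; ammonium sulfate 7.12 g; MOPS 36.58 g; calcium chloride dihydrate 1.80 g; boric acid 10.92 mg; magnesium chloride hexahydrate 2.77 g

Working volume: 2.54 L.
nicotinic acid: 65.7 µmol/L × 123.1 g/mol × 2.54 L ÷ 1000 = 20.54 mg
ammonium sulfate: 21.2 mmol/L × 132.14 g/mol × 2.54 L ÷ 1000 = 7.12 g
MOPS: 68.8 mmol/L × 209.3 g/mol × 2.54 L ÷ 1000 = 36.58 g
calcium chloride dihydrate: 4.83 mmol/L × 147.01 g/mol × 2.54 L ÷ 1000 = 1.80 g
boric acid: 4.3 mg/L × 2.54 L = 10.92 mg
magnesium chloride hexahydrate: 1.09 g/L × 2.54 L = 2.77 g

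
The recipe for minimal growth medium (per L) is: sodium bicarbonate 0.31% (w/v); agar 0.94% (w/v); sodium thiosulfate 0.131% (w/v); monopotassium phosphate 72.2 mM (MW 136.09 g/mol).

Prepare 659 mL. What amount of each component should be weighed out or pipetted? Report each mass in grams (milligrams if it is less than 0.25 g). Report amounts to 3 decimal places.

Scale factor relative to 1 L: 0.659.
sodium bicarbonate: 0.31 g per 100 mL × 659 mL ÷ 100 = 2.043 g
agar: 0.94% w/v = 9.4 g/L → 9.4 × 0.659 L = 6.195 g
sodium thiosulfate: 0.131% w/v = 1.31 g/L → 1.31 × 0.659 L = 0.863 g
monopotassium phosphate: 72.2 mmol/L × 136.09 g/mol × 0.659 L ÷ 1000 = 6.475 g

sodium bicarbonate 2.043 g; agar 6.195 g; sodium thiosulfate 0.863 g; monopotassium phosphate 6.475 g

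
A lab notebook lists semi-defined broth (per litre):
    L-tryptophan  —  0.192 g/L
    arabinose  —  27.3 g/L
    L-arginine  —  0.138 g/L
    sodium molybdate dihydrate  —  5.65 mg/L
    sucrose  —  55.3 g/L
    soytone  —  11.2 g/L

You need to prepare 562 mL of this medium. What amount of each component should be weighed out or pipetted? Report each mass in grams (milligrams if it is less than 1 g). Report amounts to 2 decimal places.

L-tryptophan 107.90 mg; arabinose 15.34 g; L-arginine 77.56 mg; sodium molybdate dihydrate 3.18 mg; sucrose 31.08 g; soytone 6.29 g

Target volume = 562 mL = 0.562 L.
L-tryptophan: 0.192 g/L × 0.562 L = 0.107904 g = 107.90 mg
arabinose: 27.3 g/L × 0.562 L = 15.34 g
L-arginine: 0.138 g/L × 0.562 L = 0.077556 g = 77.56 mg
sodium molybdate dihydrate: 5.65 mg/L × 0.562 L = 3.18 mg
sucrose: 55.3 g/L × 0.562 L = 31.08 g
soytone: 11.2 g/L × 0.562 L = 6.29 g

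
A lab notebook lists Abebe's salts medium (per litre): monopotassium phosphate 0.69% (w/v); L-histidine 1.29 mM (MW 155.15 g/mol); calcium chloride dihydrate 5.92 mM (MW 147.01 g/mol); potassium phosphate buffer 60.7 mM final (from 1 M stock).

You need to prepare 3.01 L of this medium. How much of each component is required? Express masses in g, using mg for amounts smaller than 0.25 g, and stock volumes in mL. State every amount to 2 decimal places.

Working volume: 3.01 L.
monopotassium phosphate: 0.69% w/v = 6.9 g/L → 6.9 × 3.01 L = 20.77 g
L-histidine: 1.29 mmol/L × 155.15 g/mol × 3.01 L ÷ 1000 = 0.60 g
calcium chloride dihydrate: 5.92 mmol/L × 147.01 g/mol × 3.01 L ÷ 1000 = 2.62 g
potassium phosphate buffer: V = C2·V2/C1 = 60.7 mM × 3010 mL ÷ 1000 mM = 182.71 mL

monopotassium phosphate 20.77 g; L-histidine 0.60 g; calcium chloride dihydrate 2.62 g; potassium phosphate buffer 182.71 mL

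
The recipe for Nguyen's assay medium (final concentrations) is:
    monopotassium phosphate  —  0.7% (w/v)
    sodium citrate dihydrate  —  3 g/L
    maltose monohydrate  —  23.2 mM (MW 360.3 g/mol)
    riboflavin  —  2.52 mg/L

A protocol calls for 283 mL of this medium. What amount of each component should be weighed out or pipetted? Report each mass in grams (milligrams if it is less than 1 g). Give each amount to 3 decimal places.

monopotassium phosphate 1.981 g; sodium citrate dihydrate 849.000 mg; maltose monohydrate 2.366 g; riboflavin 0.713 mg

Target volume = 283 mL = 0.283 L.
monopotassium phosphate: 0.7% w/v = 7 g/L → 7 × 0.283 L = 1.981 g
sodium citrate dihydrate: 3 g/L × 0.283 L = 0.849 g = 849.000 mg
maltose monohydrate: 23.2 mmol/L × 360.3 g/mol × 0.283 L ÷ 1000 = 2.366 g
riboflavin: 2.52 mg/L × 0.283 L = 0.713 mg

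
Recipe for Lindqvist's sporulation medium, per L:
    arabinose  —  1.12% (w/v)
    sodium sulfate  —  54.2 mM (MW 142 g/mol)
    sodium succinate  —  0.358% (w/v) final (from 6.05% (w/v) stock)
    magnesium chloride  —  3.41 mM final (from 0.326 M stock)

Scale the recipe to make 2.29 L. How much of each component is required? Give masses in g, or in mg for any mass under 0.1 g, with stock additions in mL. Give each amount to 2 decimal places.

arabinose 25.65 g; sodium sulfate 17.62 g; sodium succinate 135.51 mL; magnesium chloride 23.95 mL

Scale factor relative to 1 L: 2.29.
arabinose: 1.12 g per 100 mL × 2290 mL ÷ 100 = 25.65 g
sodium sulfate: 54.2 mmol/L × 142 g/mol × 2.29 L ÷ 1000 = 17.62 g
sodium succinate: dilute stock: 0.358% ÷ 6.05% × 2290 mL = 135.51 mL
magnesium chloride: V = C2·V2/C1 = 3.41 mM × 2290 mL ÷ 326 mM = 23.95 mL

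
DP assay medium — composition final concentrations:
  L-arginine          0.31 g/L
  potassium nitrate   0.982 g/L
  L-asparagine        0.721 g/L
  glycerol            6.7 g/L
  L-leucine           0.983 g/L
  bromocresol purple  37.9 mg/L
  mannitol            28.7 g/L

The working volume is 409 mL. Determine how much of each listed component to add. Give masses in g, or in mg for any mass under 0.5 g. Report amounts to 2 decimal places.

L-arginine 126.79 mg; potassium nitrate 401.64 mg; L-asparagine 294.89 mg; glycerol 2.74 g; L-leucine 402.05 mg; bromocresol purple 15.50 mg; mannitol 11.74 g

Scale factor relative to 1 L: 0.409.
L-arginine: 0.31 g/L × 0.409 L = 0.12679 g = 126.79 mg
potassium nitrate: 0.982 g/L × 0.409 L = 0.401638 g = 401.64 mg
L-asparagine: 0.721 g/L × 0.409 L = 0.294889 g = 294.89 mg
glycerol: 6.7 g/L × 0.409 L = 2.74 g
L-leucine: 0.983 g/L × 0.409 L = 0.402047 g = 402.05 mg
bromocresol purple: 37.9 mg/L × 0.409 L = 15.50 mg
mannitol: 28.7 g/L × 0.409 L = 11.74 g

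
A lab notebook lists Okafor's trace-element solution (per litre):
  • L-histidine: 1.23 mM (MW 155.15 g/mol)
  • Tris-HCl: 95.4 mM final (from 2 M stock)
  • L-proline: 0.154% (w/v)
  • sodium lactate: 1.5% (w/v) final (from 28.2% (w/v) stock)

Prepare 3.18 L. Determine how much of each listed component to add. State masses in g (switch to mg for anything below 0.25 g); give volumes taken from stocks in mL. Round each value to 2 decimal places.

L-histidine 0.61 g; Tris-HCl 151.69 mL; L-proline 4.90 g; sodium lactate 169.15 mL

Scale factor relative to 1 L: 3.18.
L-histidine: 1.23 mmol/L × 155.15 g/mol × 3.18 L ÷ 1000 = 0.61 g
Tris-HCl: dilute stock: 95.4 mM × 3180 mL ÷ 2000 mM = 151.69 mL
L-proline: 0.154% w/v = 1.54 g/L → 1.54 × 3.18 L = 4.90 g
sodium lactate: dilute stock: 1.5% ÷ 28.2% × 3180 mL = 169.15 mL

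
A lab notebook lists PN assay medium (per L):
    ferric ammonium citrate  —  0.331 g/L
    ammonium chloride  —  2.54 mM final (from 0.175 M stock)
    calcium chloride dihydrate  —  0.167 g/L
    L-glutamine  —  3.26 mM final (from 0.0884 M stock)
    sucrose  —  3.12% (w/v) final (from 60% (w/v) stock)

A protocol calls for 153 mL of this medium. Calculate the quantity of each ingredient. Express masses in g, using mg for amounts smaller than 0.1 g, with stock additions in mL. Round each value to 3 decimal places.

ferric ammonium citrate 50.643 mg; ammonium chloride 2.221 mL; calcium chloride dihydrate 25.551 mg; L-glutamine 5.642 mL; sucrose 7.956 mL

Target volume = 153 mL = 0.153 L.
ferric ammonium citrate: 0.331 g/L × 0.153 L = 0.050643 g = 50.643 mg
ammonium chloride: dilute stock: 2.54 mM × 153 mL ÷ 175 mM = 2.221 mL
calcium chloride dihydrate: 0.167 g/L × 0.153 L = 0.025551 g = 25.551 mg
L-glutamine: dilute stock: 3.26 mM × 153 mL ÷ 88.4 mM = 5.642 mL
sucrose: dilute stock: 3.12% ÷ 60% × 153 mL = 7.956 mL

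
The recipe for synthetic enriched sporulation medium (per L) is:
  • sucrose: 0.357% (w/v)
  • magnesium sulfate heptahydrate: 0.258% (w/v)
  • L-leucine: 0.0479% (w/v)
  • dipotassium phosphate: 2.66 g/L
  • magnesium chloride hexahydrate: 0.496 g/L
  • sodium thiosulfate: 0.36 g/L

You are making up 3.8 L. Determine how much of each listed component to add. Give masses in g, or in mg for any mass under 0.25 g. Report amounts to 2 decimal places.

sucrose 13.57 g; magnesium sulfate heptahydrate 9.80 g; L-leucine 1.82 g; dipotassium phosphate 10.11 g; magnesium chloride hexahydrate 1.88 g; sodium thiosulfate 1.37 g

Working volume: 3.8 L.
sucrose: 0.357 g per 100 mL × 3800 mL ÷ 100 = 13.57 g
magnesium sulfate heptahydrate: 0.258% w/v = 2.58 g/L → 2.58 × 3.8 L = 9.80 g
L-leucine: 0.0479% w/v = 0.479 g/L → 0.479 × 3.8 L = 1.82 g
dipotassium phosphate: 2.66 g/L × 3.8 L = 10.11 g
magnesium chloride hexahydrate: 0.496 g/L × 3.8 L = 1.88 g
sodium thiosulfate: 0.36 g/L × 3.8 L = 1.37 g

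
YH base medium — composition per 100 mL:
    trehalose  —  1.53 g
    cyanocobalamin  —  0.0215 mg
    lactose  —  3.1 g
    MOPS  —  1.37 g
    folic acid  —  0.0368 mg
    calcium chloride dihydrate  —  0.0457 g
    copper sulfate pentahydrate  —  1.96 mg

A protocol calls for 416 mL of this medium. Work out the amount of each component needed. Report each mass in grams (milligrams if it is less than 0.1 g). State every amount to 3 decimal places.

Scale factor = 416 mL / 100 mL = 4.16.
trehalose: 1.53 g × (416 mL / 100 mL) = 6.365 g
cyanocobalamin: 0.0215 mg × (416 mL / 100 mL) = 0.089 mg
lactose: 3.1 g × (416 mL / 100 mL) = 12.896 g
MOPS: 1.37 g × (416 mL / 100 mL) = 5.699 g
folic acid: 0.0368 mg × (416 mL / 100 mL) = 0.153 mg
calcium chloride dihydrate: 0.0457 g × (416 mL / 100 mL) = 0.190 g
copper sulfate pentahydrate: 1.96 mg × (416 mL / 100 mL) = 8.154 mg

trehalose 6.365 g; cyanocobalamin 0.089 mg; lactose 12.896 g; MOPS 5.699 g; folic acid 0.153 mg; calcium chloride dihydrate 0.190 g; copper sulfate pentahydrate 8.154 mg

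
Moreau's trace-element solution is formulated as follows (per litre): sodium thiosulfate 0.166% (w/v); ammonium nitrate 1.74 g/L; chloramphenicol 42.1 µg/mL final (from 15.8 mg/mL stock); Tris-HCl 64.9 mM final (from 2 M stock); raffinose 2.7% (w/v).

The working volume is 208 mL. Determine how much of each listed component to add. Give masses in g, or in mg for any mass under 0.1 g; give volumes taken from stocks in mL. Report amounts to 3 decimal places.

Target volume = 208 mL = 0.208 L.
sodium thiosulfate: 0.166% w/v = 1.66 g/L → 1.66 × 0.208 L = 0.345 g
ammonium nitrate: 1.74 g/L × 0.208 L = 0.362 g
chloramphenicol: dilute stock: 42.1 µg/mL × 208 mL ÷ 15800 µg/mL = 0.554 mL
Tris-HCl: C1V1 = C2V2 → 64.9 mM × 208 mL ÷ 2000 mM = 6.750 mL
raffinose: 2.7% w/v = 27 g/L → 27 × 0.208 L = 5.616 g

sodium thiosulfate 0.345 g; ammonium nitrate 0.362 g; chloramphenicol 0.554 mL; Tris-HCl 6.750 mL; raffinose 5.616 g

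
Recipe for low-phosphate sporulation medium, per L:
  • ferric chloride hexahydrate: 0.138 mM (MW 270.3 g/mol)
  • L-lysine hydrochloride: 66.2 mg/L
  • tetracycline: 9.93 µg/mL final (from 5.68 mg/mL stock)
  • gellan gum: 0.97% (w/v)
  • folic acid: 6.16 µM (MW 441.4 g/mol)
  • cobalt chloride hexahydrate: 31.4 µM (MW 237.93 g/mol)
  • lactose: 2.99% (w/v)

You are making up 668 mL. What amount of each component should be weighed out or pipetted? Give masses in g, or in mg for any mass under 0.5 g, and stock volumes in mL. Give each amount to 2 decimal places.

Scale factor relative to 1 L: 0.668.
ferric chloride hexahydrate: 0.138 mmol/L × 270.3 mg/mmol × 0.668 L = 24.92 mg
L-lysine hydrochloride: 66.2 mg/L × 0.668 L = 44.22 mg
tetracycline: C1V1 = C2V2 → 9.93 µg/mL × 668 mL ÷ 5680 µg/mL = 1.17 mL
gellan gum: 0.97 g per 100 mL × 668 mL ÷ 100 = 6.48 g
folic acid: 6.16 µmol/L × 441.4 g/mol × 0.668 L ÷ 1000 = 1.82 mg
cobalt chloride hexahydrate: 31.4 µmol/L × 237.93 g/mol × 0.668 L ÷ 1000 = 4.99 mg
lactose: 2.99% w/v = 29.9 g/L → 29.9 × 0.668 L = 19.97 g

ferric chloride hexahydrate 24.92 mg; L-lysine hydrochloride 44.22 mg; tetracycline 1.17 mL; gellan gum 6.48 g; folic acid 1.82 mg; cobalt chloride hexahydrate 4.99 mg; lactose 19.97 g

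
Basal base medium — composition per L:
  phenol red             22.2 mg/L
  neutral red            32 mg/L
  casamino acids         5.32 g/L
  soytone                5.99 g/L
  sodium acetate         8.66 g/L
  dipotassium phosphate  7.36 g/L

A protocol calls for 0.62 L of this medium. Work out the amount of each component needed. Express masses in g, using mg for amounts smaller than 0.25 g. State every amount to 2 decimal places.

Scale factor relative to 1 L: 0.62.
phenol red: 22.2 mg/L × 0.62 L = 13.76 mg
neutral red: 32 mg/L × 0.62 L = 19.84 mg
casamino acids: 5.32 g/L × 0.62 L = 3.30 g
soytone: 5.99 g/L × 0.62 L = 3.71 g
sodium acetate: 8.66 g/L × 0.62 L = 5.37 g
dipotassium phosphate: 7.36 g/L × 0.62 L = 4.56 g

phenol red 13.76 mg; neutral red 19.84 mg; casamino acids 3.30 g; soytone 3.71 g; sodium acetate 5.37 g; dipotassium phosphate 4.56 g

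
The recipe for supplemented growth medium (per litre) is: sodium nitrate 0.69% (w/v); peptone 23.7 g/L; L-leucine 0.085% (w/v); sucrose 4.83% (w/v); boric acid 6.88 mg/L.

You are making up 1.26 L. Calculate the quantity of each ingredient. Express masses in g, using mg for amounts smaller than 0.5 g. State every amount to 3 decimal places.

Working volume: 1.26 L.
sodium nitrate: 0.69% w/v = 6.9 g/L → 6.9 × 1.26 L = 8.694 g
peptone: 23.7 g/L × 1.26 L = 29.862 g
L-leucine: 0.085% w/v = 0.85 g/L → 0.85 × 1.26 L = 1.071 g
sucrose: 4.83 g per 100 mL × 1260 mL ÷ 100 = 60.858 g
boric acid: 6.88 mg/L × 1.26 L = 8.669 mg

sodium nitrate 8.694 g; peptone 29.862 g; L-leucine 1.071 g; sucrose 60.858 g; boric acid 8.669 mg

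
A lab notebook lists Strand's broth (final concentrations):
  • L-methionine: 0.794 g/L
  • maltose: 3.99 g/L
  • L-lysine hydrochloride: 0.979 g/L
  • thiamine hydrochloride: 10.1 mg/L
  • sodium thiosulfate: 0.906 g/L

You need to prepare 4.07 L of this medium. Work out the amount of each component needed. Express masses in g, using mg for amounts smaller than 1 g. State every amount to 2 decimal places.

L-methionine 3.23 g; maltose 16.24 g; L-lysine hydrochloride 3.98 g; thiamine hydrochloride 41.11 mg; sodium thiosulfate 3.69 g

Working volume: 4.07 L.
L-methionine: 0.794 g/L × 4.07 L = 3.23 g
maltose: 3.99 g/L × 4.07 L = 16.24 g
L-lysine hydrochloride: 0.979 g/L × 4.07 L = 3.98 g
thiamine hydrochloride: 10.1 mg/L × 4.07 L = 41.11 mg
sodium thiosulfate: 0.906 g/L × 4.07 L = 3.69 g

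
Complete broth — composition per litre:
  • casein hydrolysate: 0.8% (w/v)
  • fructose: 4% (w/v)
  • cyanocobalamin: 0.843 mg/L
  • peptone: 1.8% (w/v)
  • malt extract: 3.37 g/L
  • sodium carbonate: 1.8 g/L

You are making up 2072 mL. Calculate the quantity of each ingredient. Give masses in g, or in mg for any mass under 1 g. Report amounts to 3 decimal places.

casein hydrolysate 16.576 g; fructose 82.880 g; cyanocobalamin 1.747 mg; peptone 37.296 g; malt extract 6.983 g; sodium carbonate 3.730 g

Scale factor relative to 1 L: 2.072.
casein hydrolysate: 0.8% w/v = 8 g/L → 8 × 2.072 L = 16.576 g
fructose: 4 g per 100 mL × 2072 mL ÷ 100 = 82.880 g
cyanocobalamin: 0.843 mg/L × 2.072 L = 1.747 mg
peptone: 1.8% w/v = 18 g/L → 18 × 2.072 L = 37.296 g
malt extract: 3.37 g/L × 2.072 L = 6.983 g
sodium carbonate: 1.8 g/L × 2.072 L = 3.730 g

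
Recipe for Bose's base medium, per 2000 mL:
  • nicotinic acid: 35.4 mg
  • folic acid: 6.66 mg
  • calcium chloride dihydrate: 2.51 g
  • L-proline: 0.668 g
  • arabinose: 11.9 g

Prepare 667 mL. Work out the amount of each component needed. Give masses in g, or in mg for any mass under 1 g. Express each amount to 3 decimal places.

Scale factor = 667 mL / 2000 mL = 0.3335.
nicotinic acid: 35.4 mg × (667 mL / 2000 mL) = 11.806 mg
folic acid: 6.66 mg × (667 mL / 2000 mL) = 2.221 mg
calcium chloride dihydrate: 2.51 g × (667 mL / 2000 mL) = 0.837085 g = 837.085 mg
L-proline: 0.668 g × (667 mL / 2000 mL) = 0.222778 g = 222.778 mg
arabinose: 11.9 g × (667 mL / 2000 mL) = 3.969 g

nicotinic acid 11.806 mg; folic acid 2.221 mg; calcium chloride dihydrate 837.085 mg; L-proline 222.778 mg; arabinose 3.969 g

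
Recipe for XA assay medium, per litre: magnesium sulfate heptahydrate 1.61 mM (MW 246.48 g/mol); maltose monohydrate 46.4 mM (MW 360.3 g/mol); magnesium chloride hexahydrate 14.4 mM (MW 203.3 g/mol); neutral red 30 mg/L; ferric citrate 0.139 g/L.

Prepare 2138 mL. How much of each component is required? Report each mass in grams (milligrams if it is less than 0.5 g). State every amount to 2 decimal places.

Target volume = 2138 mL = 2.138 L.
magnesium sulfate heptahydrate: 1.61 mmol/L × 246.48 g/mol × 2.138 L ÷ 1000 = 0.85 g
maltose monohydrate: 46.4 mmol/L × 360.3 g/mol × 2.138 L ÷ 1000 = 35.74 g
magnesium chloride hexahydrate: 14.4 mmol/L × 203.3 g/mol × 2.138 L ÷ 1000 = 6.26 g
neutral red: 30 mg/L × 2.138 L = 64.14 mg
ferric citrate: 0.139 g/L × 2.138 L = 0.297182 g = 297.18 mg

magnesium sulfate heptahydrate 0.85 g; maltose monohydrate 35.74 g; magnesium chloride hexahydrate 6.26 g; neutral red 64.14 mg; ferric citrate 297.18 mg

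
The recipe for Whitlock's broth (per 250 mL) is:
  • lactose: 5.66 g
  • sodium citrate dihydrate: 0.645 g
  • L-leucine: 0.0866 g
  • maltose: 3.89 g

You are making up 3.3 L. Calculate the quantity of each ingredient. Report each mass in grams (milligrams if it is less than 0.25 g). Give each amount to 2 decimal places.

lactose 74.71 g; sodium citrate dihydrate 8.51 g; L-leucine 1.14 g; maltose 51.35 g

Scale factor = 3300 mL / 250 mL = 13.2.
lactose: 5.66 g × (3300 mL / 250 mL) = 74.71 g
sodium citrate dihydrate: 0.645 g × (3300 mL / 250 mL) = 8.51 g
L-leucine: 0.0866 g × (3300 mL / 250 mL) = 1.14 g
maltose: 3.89 g × (3300 mL / 250 mL) = 51.35 g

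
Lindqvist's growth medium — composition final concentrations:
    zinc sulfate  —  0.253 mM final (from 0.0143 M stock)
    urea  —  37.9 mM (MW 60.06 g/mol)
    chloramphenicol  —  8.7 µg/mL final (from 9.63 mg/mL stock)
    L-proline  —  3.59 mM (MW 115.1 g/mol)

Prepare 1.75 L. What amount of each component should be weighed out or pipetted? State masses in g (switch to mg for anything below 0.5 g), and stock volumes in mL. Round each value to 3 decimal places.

Working volume: 1.75 L.
zinc sulfate: V = C2·V2/C1 = 0.253 mM × 1750 mL ÷ 14.3 mM = 30.962 mL
urea: 37.9 mmol/L × 60.06 g/mol × 1.75 L ÷ 1000 = 3.983 g
chloramphenicol: dilute stock: 8.7 µg/mL × 1750 mL ÷ 9630 µg/mL = 1.581 mL
L-proline: 3.59 mmol/L × 115.1 g/mol × 1.75 L ÷ 1000 = 0.723 g

zinc sulfate 30.962 mL; urea 3.983 g; chloramphenicol 1.581 mL; L-proline 0.723 g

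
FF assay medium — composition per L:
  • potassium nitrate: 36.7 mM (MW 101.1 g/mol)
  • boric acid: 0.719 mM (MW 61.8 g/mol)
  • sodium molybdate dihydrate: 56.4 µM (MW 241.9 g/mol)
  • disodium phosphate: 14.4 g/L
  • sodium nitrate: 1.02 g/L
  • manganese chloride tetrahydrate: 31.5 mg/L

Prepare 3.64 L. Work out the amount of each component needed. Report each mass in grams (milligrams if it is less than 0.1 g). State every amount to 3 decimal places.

Scale factor relative to 1 L: 3.64.
potassium nitrate: 36.7 mmol/L × 101.1 g/mol × 3.64 L ÷ 1000 = 13.506 g
boric acid: 0.719 mmol/L × 61.8 g/mol × 3.64 L ÷ 1000 = 0.162 g
sodium molybdate dihydrate: 56.4 µmol/L × 241.9 g/mol × 3.64 L ÷ 1000 = 49.661 mg
disodium phosphate: 14.4 g/L × 3.64 L = 52.416 g
sodium nitrate: 1.02 g/L × 3.64 L = 3.713 g
manganese chloride tetrahydrate: 31.5 mg/L × 3.64 L = 114.66 mg = 0.115 g

potassium nitrate 13.506 g; boric acid 0.162 g; sodium molybdate dihydrate 49.661 mg; disodium phosphate 52.416 g; sodium nitrate 3.713 g; manganese chloride tetrahydrate 0.115 g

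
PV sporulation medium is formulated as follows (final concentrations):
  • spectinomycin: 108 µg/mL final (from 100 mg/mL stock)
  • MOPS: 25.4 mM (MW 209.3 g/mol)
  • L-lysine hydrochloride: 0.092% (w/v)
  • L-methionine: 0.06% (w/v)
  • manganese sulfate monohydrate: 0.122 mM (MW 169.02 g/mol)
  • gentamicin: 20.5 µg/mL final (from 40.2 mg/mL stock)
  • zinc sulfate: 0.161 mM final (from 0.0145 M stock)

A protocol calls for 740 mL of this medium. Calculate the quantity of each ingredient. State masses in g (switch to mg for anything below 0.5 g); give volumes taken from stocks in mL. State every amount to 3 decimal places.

Scale factor relative to 1 L: 0.74.
spectinomycin: C1V1 = C2V2 → 108 µg/mL × 740 mL ÷ 100000 µg/mL = 0.799 mL
MOPS: 25.4 mmol/L × 209.3 g/mol × 0.74 L ÷ 1000 = 3.934 g
L-lysine hydrochloride: 0.092 g per 100 mL × 740 mL ÷ 100 = 0.681 g
L-methionine: 0.06% w/v = 0.6 g/L → 0.6 × 0.74 L = 0.444 g = 444.000 mg
manganese sulfate monohydrate: 0.122 mmol/L × 169.02 mg/mmol × 0.74 L = 15.259 mg
gentamicin: C1V1 = C2V2 → 20.5 µg/mL × 740 mL ÷ 40200 µg/mL = 0.377 mL
zinc sulfate: C1V1 = C2V2 → 0.161 mM × 740 mL ÷ 14.5 mM = 8.217 mL

spectinomycin 0.799 mL; MOPS 3.934 g; L-lysine hydrochloride 0.681 g; L-methionine 444.000 mg; manganese sulfate monohydrate 15.259 mg; gentamicin 0.377 mL; zinc sulfate 8.217 mL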